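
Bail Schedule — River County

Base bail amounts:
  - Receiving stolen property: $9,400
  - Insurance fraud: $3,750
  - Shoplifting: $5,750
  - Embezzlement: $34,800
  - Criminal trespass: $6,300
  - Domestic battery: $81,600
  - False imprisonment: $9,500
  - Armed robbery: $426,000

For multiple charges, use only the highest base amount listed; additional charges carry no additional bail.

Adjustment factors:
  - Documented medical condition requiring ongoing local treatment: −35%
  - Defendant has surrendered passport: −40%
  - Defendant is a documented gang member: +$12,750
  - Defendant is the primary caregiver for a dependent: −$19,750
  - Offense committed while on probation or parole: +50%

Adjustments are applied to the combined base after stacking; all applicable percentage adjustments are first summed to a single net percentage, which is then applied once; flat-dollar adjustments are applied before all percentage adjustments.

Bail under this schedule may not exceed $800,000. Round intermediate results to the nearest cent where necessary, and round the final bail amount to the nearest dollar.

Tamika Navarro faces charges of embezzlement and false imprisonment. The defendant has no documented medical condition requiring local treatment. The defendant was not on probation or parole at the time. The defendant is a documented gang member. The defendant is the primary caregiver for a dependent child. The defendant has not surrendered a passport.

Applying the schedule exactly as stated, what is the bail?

$27,800

Base amounts from the schedule: embezzlement $34,800; false imprisonment $9,500.
Stacking rule: use the highest base only. Highest is embezzlement at $34,800. Combined base = $34,800.
Defendant is a documented gang member (+$12,750 flat): $34,800 + $12,750 = $47,550.
Defendant is the primary caregiver for a dependent (−$19,750 flat): $47,550 − $19,750 = $27,800.
$27,800 is within the $800,000 maximum.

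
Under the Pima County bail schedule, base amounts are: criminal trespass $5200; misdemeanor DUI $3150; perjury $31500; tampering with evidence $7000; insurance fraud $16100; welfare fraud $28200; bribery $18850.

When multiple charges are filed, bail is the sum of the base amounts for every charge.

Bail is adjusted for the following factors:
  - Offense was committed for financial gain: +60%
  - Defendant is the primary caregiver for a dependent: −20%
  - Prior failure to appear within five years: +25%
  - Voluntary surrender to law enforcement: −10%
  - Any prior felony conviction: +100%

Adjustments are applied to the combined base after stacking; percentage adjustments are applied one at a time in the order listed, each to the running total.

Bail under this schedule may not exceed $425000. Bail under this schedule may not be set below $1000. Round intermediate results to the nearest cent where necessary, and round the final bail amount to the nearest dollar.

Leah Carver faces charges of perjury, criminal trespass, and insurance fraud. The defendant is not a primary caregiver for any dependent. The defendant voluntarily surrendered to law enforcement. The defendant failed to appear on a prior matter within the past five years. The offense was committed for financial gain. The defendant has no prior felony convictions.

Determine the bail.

$95040

Base amounts from the schedule: perjury $31500; criminal trespass $5200; insurance fraud $16100.
Stacking rule: sum of all bases. $31500 + $5200 + $16100 = $52800.
Offense was committed for financial gain (+60%): $52800 × 1.6 = $84480.
Prior failure to appear within five years (+25%): $84480 × 1.25 = $105600.
Voluntary surrender to law enforcement (−10%): $105600 × 0.9 = $95040.
$95040 is within the $425000 maximum.
$95040 is at or above the $1000 minimum.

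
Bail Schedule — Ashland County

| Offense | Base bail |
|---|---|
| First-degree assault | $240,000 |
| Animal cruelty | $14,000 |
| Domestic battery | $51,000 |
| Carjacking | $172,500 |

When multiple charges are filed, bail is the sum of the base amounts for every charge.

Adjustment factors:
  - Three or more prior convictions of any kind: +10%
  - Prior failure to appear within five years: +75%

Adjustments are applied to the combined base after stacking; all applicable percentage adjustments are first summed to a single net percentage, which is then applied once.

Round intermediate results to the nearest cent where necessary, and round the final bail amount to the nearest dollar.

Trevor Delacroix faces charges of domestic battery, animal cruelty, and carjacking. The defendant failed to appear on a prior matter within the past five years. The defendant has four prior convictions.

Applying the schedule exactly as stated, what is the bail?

Base amounts from the schedule: domestic battery $51,000; animal cruelty $14,000; carjacking $172,500.
Stacking rule: sum of all bases. $51,000 + $14,000 + $172,500 = $237,500.
Net percentage adjustment: +10% +75% = +85%. $237,500 × 1.85 = $439,375.

$439,375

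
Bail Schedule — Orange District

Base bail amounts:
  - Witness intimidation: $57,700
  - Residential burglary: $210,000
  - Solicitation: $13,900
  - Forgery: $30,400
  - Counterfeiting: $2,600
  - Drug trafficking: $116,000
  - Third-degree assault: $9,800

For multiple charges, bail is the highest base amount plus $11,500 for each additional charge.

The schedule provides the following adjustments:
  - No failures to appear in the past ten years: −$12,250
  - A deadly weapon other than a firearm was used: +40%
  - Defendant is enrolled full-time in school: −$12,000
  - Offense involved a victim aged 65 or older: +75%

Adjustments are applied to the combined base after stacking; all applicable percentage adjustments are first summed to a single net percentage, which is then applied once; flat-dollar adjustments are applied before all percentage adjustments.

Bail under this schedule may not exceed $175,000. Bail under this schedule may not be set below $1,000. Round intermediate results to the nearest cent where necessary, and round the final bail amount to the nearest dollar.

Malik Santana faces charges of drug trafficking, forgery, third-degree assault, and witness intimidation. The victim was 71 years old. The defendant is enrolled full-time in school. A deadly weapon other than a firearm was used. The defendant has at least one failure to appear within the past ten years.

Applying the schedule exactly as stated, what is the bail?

$175,000

Base amounts from the schedule: drug trafficking $116,000; forgery $30,400; third-degree assault $9,800; witness intimidation $57,700.
Stacking rule: highest base plus $11,500 per additional charge. Highest is drug trafficking at $116,000; 3 additional charges → +$34,500. Combined base = $150,500.
Defendant is enrolled full-time in school (−$12,000 flat): $150,500 − $12,000 = $138,500.
Net percentage adjustment: +40% +75% = +115%. $138,500 × 2.15 = $297,775.
Result $297,775 exceeds the maximum of $175,000; bail is capped at $175,000.
$175,000 is at or above the $1,000 minimum.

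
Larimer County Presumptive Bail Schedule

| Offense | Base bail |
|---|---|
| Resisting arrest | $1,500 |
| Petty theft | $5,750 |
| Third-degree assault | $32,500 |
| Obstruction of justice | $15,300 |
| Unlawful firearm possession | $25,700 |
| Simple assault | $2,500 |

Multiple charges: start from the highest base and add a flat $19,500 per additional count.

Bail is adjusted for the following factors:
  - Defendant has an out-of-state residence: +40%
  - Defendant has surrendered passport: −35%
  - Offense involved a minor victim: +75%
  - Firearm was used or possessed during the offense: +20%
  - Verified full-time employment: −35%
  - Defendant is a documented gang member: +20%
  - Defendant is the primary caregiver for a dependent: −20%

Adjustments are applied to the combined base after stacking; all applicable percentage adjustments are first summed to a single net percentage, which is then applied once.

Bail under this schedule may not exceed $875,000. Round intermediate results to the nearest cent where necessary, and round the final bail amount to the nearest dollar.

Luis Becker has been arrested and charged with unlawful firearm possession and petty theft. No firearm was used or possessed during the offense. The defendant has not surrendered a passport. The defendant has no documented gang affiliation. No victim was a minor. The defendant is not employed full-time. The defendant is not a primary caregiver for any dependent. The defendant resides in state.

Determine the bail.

Base amounts from the schedule: unlawful firearm possession $25,700; petty theft $5,750.
Stacking rule: highest base plus $19,500 per additional charge. Highest is unlawful firearm possession at $25,700; 1 additional charge → +$19,500. Combined base = $45,200.
No adjustment factors apply to this defendant.
$45,200 is within the $875,000 maximum.

$45,200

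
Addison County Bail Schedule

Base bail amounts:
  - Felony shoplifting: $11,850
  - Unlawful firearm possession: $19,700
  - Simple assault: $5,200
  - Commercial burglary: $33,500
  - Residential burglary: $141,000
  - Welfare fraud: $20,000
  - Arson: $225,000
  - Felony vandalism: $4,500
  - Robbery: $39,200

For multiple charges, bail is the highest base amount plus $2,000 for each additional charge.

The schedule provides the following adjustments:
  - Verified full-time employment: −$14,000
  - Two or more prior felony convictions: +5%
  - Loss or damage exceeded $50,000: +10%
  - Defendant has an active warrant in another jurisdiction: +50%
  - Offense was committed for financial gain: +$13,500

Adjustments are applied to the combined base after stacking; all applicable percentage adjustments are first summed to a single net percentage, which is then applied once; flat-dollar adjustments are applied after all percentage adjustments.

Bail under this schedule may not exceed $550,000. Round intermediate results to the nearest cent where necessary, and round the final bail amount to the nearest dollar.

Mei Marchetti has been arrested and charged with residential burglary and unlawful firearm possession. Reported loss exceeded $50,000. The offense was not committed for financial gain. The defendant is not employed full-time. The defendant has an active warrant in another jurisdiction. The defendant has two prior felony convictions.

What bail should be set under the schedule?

$235,950

Base amounts from the schedule: residential burglary $141,000; unlawful firearm possession $19,700.
Stacking rule: highest base plus $2,000 per additional charge. Highest is residential burglary at $141,000; 1 additional charge → +$2,000. Combined base = $143,000.
Net percentage adjustment: +5% +10% +50% = +65%. $143,000 × 1.65 = $235,950.
$235,950 is within the $550,000 maximum.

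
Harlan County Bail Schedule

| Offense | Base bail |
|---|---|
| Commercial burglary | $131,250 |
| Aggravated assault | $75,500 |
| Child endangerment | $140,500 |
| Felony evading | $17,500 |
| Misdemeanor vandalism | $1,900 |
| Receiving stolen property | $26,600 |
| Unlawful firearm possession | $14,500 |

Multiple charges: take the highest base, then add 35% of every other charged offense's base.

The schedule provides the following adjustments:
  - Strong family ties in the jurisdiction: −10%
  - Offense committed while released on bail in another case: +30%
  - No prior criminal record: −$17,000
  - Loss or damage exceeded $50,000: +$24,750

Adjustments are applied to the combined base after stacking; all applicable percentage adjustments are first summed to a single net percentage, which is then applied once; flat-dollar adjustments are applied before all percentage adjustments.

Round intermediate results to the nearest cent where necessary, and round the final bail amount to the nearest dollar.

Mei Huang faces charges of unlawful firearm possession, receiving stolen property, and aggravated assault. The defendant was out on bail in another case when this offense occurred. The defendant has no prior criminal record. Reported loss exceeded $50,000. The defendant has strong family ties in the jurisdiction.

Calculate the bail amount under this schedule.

$117,162

Base amounts from the schedule: unlawful firearm possession $14,500; receiving stolen property $26,600; aggravated assault $75,500.
Stacking rule: highest base plus 35% of each additional charge. Highest is aggravated assault at $75,500. Additional: $14,500 × 35% = $5,075; $26,600 × 35% = $9,310. Combined base = $75,500 + $14,385 = $89,885.
No prior criminal record (−$17,000 flat): $89,885 − $17,000 = $72,885.
Loss or damage exceeded $50,000 (+$24,750 flat): $72,885 + $24,750 = $97,635.
Net percentage adjustment: −10% +30% = +20%. $97,635 × 1.2 = $117,162.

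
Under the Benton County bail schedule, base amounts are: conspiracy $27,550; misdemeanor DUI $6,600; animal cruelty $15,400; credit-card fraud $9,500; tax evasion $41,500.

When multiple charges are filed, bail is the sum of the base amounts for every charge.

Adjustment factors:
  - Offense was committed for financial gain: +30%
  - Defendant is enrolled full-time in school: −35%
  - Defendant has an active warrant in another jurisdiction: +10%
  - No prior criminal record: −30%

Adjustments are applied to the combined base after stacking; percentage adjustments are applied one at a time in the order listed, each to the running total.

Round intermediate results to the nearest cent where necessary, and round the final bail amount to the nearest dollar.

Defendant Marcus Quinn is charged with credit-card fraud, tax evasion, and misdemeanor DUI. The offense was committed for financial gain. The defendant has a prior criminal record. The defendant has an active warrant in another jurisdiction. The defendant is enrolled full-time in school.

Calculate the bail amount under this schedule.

$53,539

Base amounts from the schedule: credit-card fraud $9,500; tax evasion $41,500; misdemeanor DUI $6,600.
Stacking rule: sum of all bases. $9,500 + $41,500 + $6,600 = $57,600.
Offense was committed for financial gain (+30%): $57,600 × 1.3 = $74,880.
Defendant is enrolled full-time in school (−35%): $74,880 × 0.65 = $48,672.
Defendant has an active warrant in another jurisdiction (+10%): $48,672 × 1.1 = $53,539.20.
Rounded to the nearest dollar: $53,539.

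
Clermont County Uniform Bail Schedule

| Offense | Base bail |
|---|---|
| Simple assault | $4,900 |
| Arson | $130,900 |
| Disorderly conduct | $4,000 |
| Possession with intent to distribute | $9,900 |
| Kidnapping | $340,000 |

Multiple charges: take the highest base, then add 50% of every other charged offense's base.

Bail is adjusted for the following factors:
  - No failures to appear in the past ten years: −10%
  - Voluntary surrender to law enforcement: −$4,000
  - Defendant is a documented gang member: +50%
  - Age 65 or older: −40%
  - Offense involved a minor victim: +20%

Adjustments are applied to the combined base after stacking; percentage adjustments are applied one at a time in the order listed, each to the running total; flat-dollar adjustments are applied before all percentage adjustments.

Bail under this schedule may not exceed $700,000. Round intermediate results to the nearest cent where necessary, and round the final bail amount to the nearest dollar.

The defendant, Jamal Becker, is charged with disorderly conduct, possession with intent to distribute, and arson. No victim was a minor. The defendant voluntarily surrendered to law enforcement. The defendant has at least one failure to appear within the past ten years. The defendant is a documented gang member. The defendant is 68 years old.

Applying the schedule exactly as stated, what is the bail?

$120,465

Base amounts from the schedule: disorderly conduct $4,000; possession with intent to distribute $9,900; arson $130,900.
Stacking rule: highest base plus 50% of each additional charge. Highest is arson at $130,900. Additional: $4,000 × 50% = $2,000; $9,900 × 50% = $4,950. Combined base = $130,900 + $6,950 = $137,850.
Voluntary surrender to law enforcement (−$4,000 flat): $137,850 − $4,000 = $133,850.
Defendant is a documented gang member (+50%): $133,850 × 1.5 = $200,775.
Age 65 or older (−40%): $200,775 × 0.6 = $120,465.
$120,465 is within the $700,000 maximum.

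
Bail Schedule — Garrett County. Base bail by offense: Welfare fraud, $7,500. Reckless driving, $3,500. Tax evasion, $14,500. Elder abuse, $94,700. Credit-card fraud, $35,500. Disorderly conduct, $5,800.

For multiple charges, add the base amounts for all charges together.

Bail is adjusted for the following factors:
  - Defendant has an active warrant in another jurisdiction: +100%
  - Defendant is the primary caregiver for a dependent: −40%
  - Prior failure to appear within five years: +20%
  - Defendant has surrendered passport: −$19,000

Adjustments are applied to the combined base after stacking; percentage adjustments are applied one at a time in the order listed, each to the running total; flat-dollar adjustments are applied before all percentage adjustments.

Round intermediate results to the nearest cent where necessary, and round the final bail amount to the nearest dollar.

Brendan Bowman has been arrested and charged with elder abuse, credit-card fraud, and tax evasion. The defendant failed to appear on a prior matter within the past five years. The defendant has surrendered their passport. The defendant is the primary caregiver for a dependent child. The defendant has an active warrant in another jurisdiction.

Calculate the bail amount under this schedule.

Base amounts from the schedule: elder abuse $94,700; credit-card fraud $35,500; tax evasion $14,500.
Stacking rule: sum of all bases. $94,700 + $35,500 + $14,500 = $144,700.
Defendant has surrendered passport (−$19,000 flat): $144,700 − $19,000 = $125,700.
Defendant has an active warrant in another jurisdiction (+100%): $125,700 × 2 = $251,400.
Defendant is the primary caregiver for a dependent (−40%): $251,400 × 0.6 = $150,840.
Prior failure to appear within five years (+20%): $150,840 × 1.2 = $181,008.

$181,008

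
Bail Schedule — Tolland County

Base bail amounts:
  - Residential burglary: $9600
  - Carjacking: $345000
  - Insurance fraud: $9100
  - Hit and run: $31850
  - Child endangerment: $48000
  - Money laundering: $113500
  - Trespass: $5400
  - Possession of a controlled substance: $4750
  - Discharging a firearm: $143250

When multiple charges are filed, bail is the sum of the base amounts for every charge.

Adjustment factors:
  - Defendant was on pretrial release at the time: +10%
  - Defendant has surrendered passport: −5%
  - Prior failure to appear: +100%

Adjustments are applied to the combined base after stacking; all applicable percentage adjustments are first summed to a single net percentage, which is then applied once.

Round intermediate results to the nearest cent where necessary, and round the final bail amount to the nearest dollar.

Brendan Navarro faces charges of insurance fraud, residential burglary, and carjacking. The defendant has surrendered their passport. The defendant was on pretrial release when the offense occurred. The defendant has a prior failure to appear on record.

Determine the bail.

Base amounts from the schedule: insurance fraud $9100; residential burglary $9600; carjacking $345000.
Stacking rule: sum of all bases. $9100 + $9600 + $345000 = $363700.
Net percentage adjustment: +10% −5% +100% = +105%. $363700 × 2.05 = $745585.

$745585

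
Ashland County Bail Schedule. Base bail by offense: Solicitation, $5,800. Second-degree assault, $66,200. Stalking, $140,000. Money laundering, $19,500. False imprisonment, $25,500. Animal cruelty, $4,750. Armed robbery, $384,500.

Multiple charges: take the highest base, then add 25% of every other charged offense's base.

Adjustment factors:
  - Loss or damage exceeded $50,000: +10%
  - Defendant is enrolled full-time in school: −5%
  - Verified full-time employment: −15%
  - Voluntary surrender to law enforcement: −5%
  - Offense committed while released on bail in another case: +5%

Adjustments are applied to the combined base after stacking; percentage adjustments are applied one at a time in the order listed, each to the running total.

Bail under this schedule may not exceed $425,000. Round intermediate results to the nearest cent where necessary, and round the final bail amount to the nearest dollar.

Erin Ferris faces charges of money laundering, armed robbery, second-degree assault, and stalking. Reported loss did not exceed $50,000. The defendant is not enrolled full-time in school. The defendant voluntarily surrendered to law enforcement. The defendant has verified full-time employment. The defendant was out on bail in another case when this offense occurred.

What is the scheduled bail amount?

Base amounts from the schedule: money laundering $19,500; armed robbery $384,500; second-degree assault $66,200; stalking $140,000.
Stacking rule: highest base plus 25% of each additional charge. Highest is armed robbery at $384,500. Additional: $19,500 × 25% = $4,875; $66,200 × 25% = $16,550; $140,000 × 25% = $35,000. Combined base = $384,500 + $56,425 = $440,925.
Verified full-time employment (−15%): $440,925 × 0.85 = $374,786.25.
Voluntary surrender to law enforcement (−5%): $374,786.25 × 0.95 = $356,046.94.
Offense committed while released on bail in another case (+5%): $356,046.94 × 1.05 = $373,849.29.
$373,849.29 is within the $425,000 maximum.
Rounded to the nearest dollar: $373,849.

$373,849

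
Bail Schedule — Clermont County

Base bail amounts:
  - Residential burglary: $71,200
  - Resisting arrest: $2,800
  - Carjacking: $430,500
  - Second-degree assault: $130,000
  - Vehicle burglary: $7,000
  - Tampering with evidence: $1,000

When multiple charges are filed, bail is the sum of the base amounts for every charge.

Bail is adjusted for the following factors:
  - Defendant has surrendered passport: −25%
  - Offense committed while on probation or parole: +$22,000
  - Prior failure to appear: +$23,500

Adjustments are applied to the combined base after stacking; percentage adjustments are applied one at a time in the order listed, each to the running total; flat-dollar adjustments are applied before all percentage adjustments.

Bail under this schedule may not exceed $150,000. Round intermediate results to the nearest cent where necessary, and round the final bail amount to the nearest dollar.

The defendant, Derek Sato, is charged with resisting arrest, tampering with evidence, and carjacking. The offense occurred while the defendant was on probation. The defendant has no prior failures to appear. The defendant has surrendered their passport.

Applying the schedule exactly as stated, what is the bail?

Base amounts from the schedule: resisting arrest $2,800; tampering with evidence $1,000; carjacking $430,500.
Stacking rule: sum of all bases. $2,800 + $1,000 + $430,500 = $434,300.
Offense committed while on probation or parole (+$22,000 flat): $434,300 + $22,000 = $456,300.
Defendant has surrendered passport (−25%): $456,300 × 0.75 = $342,225.
Result $342,225 exceeds the maximum of $150,000; bail is capped at $150,000.

$150,000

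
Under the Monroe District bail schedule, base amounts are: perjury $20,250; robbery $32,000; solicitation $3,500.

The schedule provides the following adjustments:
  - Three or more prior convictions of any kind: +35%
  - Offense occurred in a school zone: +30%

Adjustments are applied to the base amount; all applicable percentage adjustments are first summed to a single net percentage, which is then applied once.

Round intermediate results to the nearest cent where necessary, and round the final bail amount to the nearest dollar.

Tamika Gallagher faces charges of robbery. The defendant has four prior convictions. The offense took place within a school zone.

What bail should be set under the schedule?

$52,800

Base amounts from the schedule: robbery $32,000.
Single charge. Combined base = $32,000.
Net percentage adjustment: +35% +30% = +65%. $32,000 × 1.65 = $52,800.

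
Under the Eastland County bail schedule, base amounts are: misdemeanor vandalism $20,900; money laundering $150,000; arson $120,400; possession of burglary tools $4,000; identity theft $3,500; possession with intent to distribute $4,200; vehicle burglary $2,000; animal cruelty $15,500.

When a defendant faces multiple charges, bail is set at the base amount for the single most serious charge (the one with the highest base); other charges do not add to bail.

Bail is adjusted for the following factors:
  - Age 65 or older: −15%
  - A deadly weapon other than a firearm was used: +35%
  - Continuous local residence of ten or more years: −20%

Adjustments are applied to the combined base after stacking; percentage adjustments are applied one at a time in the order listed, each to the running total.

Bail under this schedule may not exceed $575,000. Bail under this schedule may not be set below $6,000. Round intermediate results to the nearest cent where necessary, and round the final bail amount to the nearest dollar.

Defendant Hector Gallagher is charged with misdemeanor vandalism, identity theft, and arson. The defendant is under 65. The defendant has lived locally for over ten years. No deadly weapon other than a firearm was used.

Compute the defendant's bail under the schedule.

Base amounts from the schedule: misdemeanor vandalism $20,900; identity theft $3,500; arson $120,400.
Stacking rule: use the highest base only. Highest is arson at $120,400. Combined base = $120,400.
Continuous local residence of ten or more years (−20%): $120,400 × 0.8 = $96,320.
$96,320 is within the $575,000 maximum.
$96,320 is at or above the $6,000 minimum.

$96,320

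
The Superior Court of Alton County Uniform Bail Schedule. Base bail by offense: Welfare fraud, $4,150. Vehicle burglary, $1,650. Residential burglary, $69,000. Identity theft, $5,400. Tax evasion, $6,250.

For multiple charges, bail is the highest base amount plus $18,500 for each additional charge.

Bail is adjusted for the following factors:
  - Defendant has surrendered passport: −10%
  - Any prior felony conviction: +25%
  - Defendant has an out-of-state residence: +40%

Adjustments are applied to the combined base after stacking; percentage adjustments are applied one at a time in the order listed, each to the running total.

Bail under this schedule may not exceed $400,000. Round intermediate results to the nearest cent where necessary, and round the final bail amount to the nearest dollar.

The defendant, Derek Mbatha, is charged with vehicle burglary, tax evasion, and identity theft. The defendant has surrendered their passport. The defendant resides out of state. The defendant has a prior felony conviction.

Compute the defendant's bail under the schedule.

Base amounts from the schedule: vehicle burglary $1,650; tax evasion $6,250; identity theft $5,400.
Stacking rule: highest base plus $18,500 per additional charge. Highest is tax evasion at $6,250; 2 additional charges → +$37,000. Combined base = $43,250.
Defendant has surrendered passport (−10%): $43,250 × 0.9 = $38,925.
Any prior felony conviction (+25%): $38,925 × 1.25 = $48,656.25.
Defendant has an out-of-state residence (+40%): $48,656.25 × 1.4 = $68,118.75.
$68,118.75 is within the $400,000 maximum.
Rounded to the nearest dollar: $68,119.

$68,119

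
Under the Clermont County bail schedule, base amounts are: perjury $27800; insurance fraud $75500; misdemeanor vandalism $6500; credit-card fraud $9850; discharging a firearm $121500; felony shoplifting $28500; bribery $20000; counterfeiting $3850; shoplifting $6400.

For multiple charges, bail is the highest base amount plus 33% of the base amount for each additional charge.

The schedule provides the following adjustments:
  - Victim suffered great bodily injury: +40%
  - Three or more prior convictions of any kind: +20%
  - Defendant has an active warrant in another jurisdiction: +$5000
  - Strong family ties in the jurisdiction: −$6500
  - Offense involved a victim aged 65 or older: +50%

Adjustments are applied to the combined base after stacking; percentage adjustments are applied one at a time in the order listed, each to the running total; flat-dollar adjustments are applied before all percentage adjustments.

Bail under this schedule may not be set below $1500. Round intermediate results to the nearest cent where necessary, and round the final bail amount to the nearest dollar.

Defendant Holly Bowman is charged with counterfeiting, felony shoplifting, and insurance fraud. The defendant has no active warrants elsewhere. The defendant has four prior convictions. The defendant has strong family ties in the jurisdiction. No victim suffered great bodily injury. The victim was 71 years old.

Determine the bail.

Base amounts from the schedule: counterfeiting $3850; felony shoplifting $28500; insurance fraud $75500.
Stacking rule: highest base plus 33% of each additional charge. Highest is insurance fraud at $75500. Additional: $3850 × 33% = $1270.50; $28500 × 33% = $9405. Combined base = $75500 + $10675.50 = $86175.50.
Strong family ties in the jurisdiction (−$6500 flat): $86175.50 − $6500 = $79675.50.
Three or more prior convictions of any kind (+20%): $79675.50 × 1.2 = $95610.60.
Offense involved a victim aged 65 or older (+50%): $95610.60 × 1.5 = $143415.90.
$143415.90 is at or above the $1500 minimum.
Rounded to the nearest dollar: $143416.

$143416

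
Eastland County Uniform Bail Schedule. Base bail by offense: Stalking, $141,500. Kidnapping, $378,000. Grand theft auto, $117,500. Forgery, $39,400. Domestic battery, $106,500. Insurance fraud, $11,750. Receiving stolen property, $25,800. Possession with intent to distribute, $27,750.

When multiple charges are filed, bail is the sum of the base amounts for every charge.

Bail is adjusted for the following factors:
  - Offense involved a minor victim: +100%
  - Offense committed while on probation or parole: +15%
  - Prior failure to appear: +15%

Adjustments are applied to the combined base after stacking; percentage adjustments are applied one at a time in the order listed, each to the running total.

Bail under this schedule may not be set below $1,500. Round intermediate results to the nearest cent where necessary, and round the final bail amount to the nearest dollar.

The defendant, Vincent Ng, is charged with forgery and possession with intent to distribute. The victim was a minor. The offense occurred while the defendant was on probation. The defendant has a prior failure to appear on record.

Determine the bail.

Base amounts from the schedule: forgery $39,400; possession with intent to distribute $27,750.
Stacking rule: sum of all bases. $39,400 + $27,750 = $67,150.
Offense involved a minor victim (+100%): $67,150 × 2 = $134,300.
Offense committed while on probation or parole (+15%): $134,300 × 1.15 = $154,445.
Prior failure to appear (+15%): $154,445 × 1.15 = $177,611.75.
$177,611.75 is at or above the $1,500 minimum.
Rounded to the nearest dollar: $177,612.

$177,612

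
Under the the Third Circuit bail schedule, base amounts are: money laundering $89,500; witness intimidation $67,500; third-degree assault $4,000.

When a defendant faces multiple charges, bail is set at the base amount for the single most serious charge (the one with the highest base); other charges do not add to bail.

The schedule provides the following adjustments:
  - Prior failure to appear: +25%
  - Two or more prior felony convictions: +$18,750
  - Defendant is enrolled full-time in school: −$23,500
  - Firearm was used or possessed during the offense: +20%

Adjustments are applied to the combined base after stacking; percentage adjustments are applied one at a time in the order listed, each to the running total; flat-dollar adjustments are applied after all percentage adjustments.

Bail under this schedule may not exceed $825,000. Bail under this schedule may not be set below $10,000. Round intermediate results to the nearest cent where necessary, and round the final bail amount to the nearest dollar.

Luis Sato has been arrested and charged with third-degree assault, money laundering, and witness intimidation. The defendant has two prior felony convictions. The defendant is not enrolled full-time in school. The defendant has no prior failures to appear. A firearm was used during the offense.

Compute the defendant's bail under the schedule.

$126,150

Base amounts from the schedule: third-degree assault $4,000; money laundering $89,500; witness intimidation $67,500.
Stacking rule: use the highest base only. Highest is money laundering at $89,500. Combined base = $89,500.
Firearm was used or possessed during the offense (+20%): $89,500 × 1.2 = $107,400.
Two or more prior felony convictions (+$18,750 flat): $107,400 + $18,750 = $126,150.
$126,150 is within the $825,000 maximum.
$126,150 is at or above the $10,000 minimum.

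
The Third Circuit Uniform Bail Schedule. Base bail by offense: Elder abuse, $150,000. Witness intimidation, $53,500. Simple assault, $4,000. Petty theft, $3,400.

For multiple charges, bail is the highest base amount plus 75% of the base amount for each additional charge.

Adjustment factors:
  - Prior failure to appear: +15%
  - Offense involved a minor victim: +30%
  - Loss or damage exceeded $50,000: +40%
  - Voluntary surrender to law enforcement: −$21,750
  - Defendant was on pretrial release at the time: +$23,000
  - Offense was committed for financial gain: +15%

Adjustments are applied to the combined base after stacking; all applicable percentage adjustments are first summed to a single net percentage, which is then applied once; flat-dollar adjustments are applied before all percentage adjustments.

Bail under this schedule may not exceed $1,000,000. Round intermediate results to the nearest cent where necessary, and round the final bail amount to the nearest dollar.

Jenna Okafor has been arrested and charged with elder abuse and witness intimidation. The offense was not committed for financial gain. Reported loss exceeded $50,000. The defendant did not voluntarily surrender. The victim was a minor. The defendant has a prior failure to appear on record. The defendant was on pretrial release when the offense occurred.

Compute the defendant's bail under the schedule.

$394,281

Base amounts from the schedule: elder abuse $150,000; witness intimidation $53,500.
Stacking rule: highest base plus 75% of each additional charge. Highest is elder abuse at $150,000. Additional: $53,500 × 75% = $40,125. Combined base = $150,000 + $40,125 = $190,125.
Defendant was on pretrial release at the time (+$23,000 flat): $190,125 + $23,000 = $213,125.
Net percentage adjustment: +15% +30% +40% = +85%. $213,125 × 1.85 = $394,281.25.
$394,281.25 is within the $1,000,000 maximum.
Rounded to the nearest dollar: $394,281.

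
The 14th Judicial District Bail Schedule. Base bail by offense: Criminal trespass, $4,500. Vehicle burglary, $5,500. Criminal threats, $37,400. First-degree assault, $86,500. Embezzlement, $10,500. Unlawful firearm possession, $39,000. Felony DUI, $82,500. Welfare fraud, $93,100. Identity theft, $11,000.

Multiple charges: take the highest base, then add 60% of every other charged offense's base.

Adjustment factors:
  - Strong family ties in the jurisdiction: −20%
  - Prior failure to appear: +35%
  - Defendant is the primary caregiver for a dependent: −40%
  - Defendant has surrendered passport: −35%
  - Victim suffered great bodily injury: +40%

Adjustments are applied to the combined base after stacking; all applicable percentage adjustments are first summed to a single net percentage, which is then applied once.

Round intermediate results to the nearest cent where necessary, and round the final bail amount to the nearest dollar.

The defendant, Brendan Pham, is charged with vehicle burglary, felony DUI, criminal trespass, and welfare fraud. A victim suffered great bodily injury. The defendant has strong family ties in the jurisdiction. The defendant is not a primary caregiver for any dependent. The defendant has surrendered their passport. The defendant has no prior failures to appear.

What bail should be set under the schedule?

$126,310

Base amounts from the schedule: vehicle burglary $5,500; felony DUI $82,500; criminal trespass $4,500; welfare fraud $93,100.
Stacking rule: highest base plus 60% of each additional charge. Highest is welfare fraud at $93,100. Additional: $5,500 × 60% = $3,300; $82,500 × 60% = $49,500; $4,500 × 60% = $2,700. Combined base = $93,100 + $55,500 = $148,600.
Net percentage adjustment: −20% −35% +40% = −15%. $148,600 × 0.85 = $126,310.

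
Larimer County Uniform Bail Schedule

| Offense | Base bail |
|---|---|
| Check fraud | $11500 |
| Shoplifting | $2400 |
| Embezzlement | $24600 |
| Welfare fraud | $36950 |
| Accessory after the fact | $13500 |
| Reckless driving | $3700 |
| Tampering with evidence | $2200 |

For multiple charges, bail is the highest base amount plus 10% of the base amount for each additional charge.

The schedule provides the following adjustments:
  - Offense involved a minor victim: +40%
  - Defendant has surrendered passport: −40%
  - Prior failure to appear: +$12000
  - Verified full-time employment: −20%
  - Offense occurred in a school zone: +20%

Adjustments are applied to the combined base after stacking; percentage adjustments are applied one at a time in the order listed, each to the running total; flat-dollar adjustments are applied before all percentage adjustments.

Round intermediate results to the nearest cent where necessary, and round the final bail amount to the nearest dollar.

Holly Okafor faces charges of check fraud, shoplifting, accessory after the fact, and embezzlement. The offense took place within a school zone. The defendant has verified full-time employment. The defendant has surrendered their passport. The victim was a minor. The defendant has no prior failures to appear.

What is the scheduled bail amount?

$22047

Base amounts from the schedule: check fraud $11500; shoplifting $2400; accessory after the fact $13500; embezzlement $24600.
Stacking rule: highest base plus 10% of each additional charge. Highest is embezzlement at $24600. Additional: $11500 × 10% = $1150; $2400 × 10% = $240; $13500 × 10% = $1350. Combined base = $24600 + $2740 = $27340.
Offense involved a minor victim (+40%): $27340 × 1.4 = $38276.
Defendant has surrendered passport (−40%): $38276 × 0.6 = $22965.60.
Verified full-time employment (−20%): $22965.60 × 0.8 = $18372.48.
Offense occurred in a school zone (+20%): $18372.48 × 1.2 = $22046.98.
Rounded to the nearest dollar: $22047.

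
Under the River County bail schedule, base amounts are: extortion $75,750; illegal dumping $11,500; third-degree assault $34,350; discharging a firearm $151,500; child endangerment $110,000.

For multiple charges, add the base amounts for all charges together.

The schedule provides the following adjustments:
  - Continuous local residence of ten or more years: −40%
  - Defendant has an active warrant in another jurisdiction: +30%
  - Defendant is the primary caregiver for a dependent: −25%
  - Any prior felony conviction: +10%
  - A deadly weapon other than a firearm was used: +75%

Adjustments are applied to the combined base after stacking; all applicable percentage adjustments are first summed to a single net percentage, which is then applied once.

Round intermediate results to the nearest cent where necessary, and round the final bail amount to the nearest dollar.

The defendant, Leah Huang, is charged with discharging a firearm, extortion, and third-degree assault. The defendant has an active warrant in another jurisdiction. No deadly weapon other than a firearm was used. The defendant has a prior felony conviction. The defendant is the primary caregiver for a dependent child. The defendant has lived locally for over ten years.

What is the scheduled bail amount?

Base amounts from the schedule: discharging a firearm $151,500; extortion $75,750; third-degree assault $34,350.
Stacking rule: sum of all bases. $151,500 + $75,750 + $34,350 = $261,600.
Net percentage adjustment: −40% +30% −25% +10% = −25%. $261,600 × 0.75 = $196,200.

$196,200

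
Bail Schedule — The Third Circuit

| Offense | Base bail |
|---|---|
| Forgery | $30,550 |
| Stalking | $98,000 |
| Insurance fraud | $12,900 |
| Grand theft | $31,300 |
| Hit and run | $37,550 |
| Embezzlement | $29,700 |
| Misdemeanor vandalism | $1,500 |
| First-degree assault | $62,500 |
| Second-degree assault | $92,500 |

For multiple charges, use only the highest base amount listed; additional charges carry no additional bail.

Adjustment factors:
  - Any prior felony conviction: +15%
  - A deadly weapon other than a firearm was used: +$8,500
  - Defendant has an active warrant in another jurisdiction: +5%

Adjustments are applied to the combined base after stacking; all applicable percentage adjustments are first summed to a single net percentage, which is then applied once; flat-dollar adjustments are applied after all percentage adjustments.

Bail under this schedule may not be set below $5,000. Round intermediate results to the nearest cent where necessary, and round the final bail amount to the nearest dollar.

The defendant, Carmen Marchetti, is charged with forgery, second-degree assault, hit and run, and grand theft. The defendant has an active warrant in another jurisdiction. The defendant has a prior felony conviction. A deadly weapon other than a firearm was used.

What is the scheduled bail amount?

Base amounts from the schedule: forgery $30,550; second-degree assault $92,500; hit and run $37,550; grand theft $31,300.
Stacking rule: use the highest base only. Highest is second-degree assault at $92,500. Combined base = $92,500.
Net percentage adjustment: +15% +5% = +20%. $92,500 × 1.2 = $111,000.
A deadly weapon other than a firearm was used (+$8,500 flat): $111,000 + $8,500 = $119,500.
$119,500 is at or above the $5,000 minimum.

$119,500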